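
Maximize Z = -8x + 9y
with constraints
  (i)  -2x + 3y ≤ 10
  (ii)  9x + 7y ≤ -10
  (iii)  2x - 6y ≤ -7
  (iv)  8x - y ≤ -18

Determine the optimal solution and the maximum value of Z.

x = -13/2, y = -1, maximum Z = 43

Feasible corners and Z = -8x + 9y:
  (-100/41, 70/41) → Z = 1430/41
  (-13/2, -1) → Z = 43
  (-136/65, 82/65) → Z = 1826/65
  (-101/46, 10/23) → Z = 494/23

At the optimal vertex, -2x + 3y = 10 and 2x - 6y = -7.
Solving simultaneously gives x = -13/2, y = -1.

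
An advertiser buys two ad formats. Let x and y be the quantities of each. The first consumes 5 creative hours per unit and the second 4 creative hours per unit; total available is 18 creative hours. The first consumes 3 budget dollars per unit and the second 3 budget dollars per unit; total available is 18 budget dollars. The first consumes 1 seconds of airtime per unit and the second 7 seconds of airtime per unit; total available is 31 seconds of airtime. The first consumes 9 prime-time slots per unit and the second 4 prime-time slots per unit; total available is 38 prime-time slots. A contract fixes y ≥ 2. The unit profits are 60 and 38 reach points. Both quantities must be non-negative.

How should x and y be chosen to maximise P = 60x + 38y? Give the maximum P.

Vertices and P = 60x + 38y:
  (0, 31/7) → P = 1178/7
  (0, 2) → P = 76
  (2/31, 137/31) → P = 5326/31
  (2, 2) → P = 196

x = 2, y = 2, maximum P = 196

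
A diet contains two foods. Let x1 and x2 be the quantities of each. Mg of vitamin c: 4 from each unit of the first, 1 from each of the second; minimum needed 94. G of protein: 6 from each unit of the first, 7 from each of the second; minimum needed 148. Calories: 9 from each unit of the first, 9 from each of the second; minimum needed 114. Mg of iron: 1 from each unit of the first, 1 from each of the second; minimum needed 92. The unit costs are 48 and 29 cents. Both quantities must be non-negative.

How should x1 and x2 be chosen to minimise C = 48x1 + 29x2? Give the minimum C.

x1 = 2/3, x2 = 274/3, minimum C = 8042/3

Corner points and C = 48x1 + 29x2:
  (0, 94) → C = 2726
  (92, 0) → C = 4416
  (2/3, 274/3) → C = 8042/3
The feasible region is unbounded (it extends along (0, 1), (1, 0)), but C strictly increases along every unbounded feasible direction, so there is no improving ray and the minimum is attained at a vertex.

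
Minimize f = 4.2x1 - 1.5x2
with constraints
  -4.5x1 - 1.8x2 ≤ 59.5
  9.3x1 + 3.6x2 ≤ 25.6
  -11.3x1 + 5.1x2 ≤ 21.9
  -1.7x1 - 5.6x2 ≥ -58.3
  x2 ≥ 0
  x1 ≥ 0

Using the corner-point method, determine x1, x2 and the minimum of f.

Vertices and f = 4.2x1 - 1.5x2:
  (1724/2937, 49295/8811) → f = -174067/29370
  (256/93, 0) → f = 1792/155
  (0, 73/17) → f = -219/34
  (0, 0) → f = 0

x1 = 0, x2 = 73/17, minimum f = -219/34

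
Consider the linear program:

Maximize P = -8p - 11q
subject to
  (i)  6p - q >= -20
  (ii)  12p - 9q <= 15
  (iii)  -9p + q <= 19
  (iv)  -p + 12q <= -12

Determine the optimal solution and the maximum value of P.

Extreme points and P = -8p - 11q:
  (-62/23, -121/23) → P = 1827/23
  (8/15, -43/45) → P = 281/45
  (-240/107, -127/107) → P = 31

p = -62/23, q = -121/23, maximum P = 1827/23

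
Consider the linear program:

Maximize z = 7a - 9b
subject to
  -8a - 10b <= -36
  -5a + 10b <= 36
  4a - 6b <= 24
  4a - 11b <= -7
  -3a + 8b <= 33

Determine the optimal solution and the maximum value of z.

Extreme points and z = 7a - 9b:
  (0, 18/5) → z = -162/5
  (163/64, 25/16) → z = 241/64
  (21/5, 57/10) → z = -219/10
  (153/10, 31/5) → z = 513/10
  (195/7, 102/7) → z = 447/7

a = 195/7, b = 102/7, maximum z = 447/7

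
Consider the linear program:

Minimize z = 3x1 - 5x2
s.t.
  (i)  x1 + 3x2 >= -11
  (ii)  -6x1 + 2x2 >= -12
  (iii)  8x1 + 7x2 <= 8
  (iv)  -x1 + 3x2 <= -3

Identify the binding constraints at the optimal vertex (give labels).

Vertices and z = 3x1 - 5x2:
  (7/10, -39/10) → z = 108/5
  (-4, -7/3) → z = -1/3
  (50/29, -24/29) → z = 270/29
  (45/31, -16/31) → z = 215/31

The minimum is at (-4, -7/3). Substituting into each constraint, equality holds for (i) and (iv); the remaining constraints have slack.

(i) and (iv)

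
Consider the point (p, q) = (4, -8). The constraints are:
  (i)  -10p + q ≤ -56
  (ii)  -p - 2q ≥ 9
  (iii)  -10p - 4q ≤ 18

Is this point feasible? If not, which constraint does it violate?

not feasible — violates (i)

Constraint (i): -10p + q = -48, which is not ≤ -56. All other constraints are satisfied.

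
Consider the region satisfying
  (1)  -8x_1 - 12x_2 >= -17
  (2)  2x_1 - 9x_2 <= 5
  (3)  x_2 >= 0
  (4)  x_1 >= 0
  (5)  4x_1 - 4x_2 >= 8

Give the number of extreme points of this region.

The feasible vertices (each the meet of two boundaries and inside every other half-plane) are:
  (17/8, 0)
  (41/20, 1/20)
  (2, 0)

3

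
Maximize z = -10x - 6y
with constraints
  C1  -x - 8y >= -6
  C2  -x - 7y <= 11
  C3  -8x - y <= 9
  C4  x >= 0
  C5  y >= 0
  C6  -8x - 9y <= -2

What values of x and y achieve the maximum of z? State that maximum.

x = 0, y = 2/9, maximum z = -4/3

The binding constraints are x = 0 and -8x - 9y = -2.
Solving simultaneously gives x = 0, y = 2/9.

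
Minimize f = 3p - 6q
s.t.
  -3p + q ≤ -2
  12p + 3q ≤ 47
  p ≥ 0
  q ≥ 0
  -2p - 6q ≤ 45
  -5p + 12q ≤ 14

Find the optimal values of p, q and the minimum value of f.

Vertices and f = 3p - 6q:
  (2/3, 0) → f = 2
  (38/31, 52/31) → f = -198/31
  (47/12, 0) → f = 47/4
  (174/53, 403/159) → f = -284/53

p = 38/31, q = 52/31, minimum f = -198/31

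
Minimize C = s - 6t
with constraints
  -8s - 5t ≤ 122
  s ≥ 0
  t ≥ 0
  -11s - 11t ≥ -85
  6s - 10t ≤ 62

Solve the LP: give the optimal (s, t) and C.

Feasible corners and C = s - 6t:
  (0, 0) → C = 0
  (0, 85/11) → C = -510/11
  (85/11, 0) → C = 85/11

The optimum lies where s = 0 and -11s - 11t = -85.
Solving simultaneously gives s = 0, t = 85/11.

s = 0, t = 85/11, minimum C = -510/11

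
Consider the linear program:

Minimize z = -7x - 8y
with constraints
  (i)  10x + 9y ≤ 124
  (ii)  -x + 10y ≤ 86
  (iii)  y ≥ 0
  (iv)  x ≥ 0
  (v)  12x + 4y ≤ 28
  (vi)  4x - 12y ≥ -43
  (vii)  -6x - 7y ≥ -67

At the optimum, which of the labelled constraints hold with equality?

(v) and (vi)

Corner points and z = -7x - 8y:
  (0, 0) → z = 0
  (7/3, 0) → z = -49/3
  (0, 43/12) → z = -86/3
  (41/40, 157/40) → z = -1543/40

The minimum is at (41/40, 157/40). Substituting into each constraint, equality holds for (v) and (vi); the remaining constraints have slack.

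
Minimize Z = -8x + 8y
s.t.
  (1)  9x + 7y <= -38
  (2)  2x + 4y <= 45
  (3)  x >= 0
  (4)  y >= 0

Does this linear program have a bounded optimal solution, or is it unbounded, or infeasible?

The boundaries 9x + 7y = -38 and 2x + 4y = 45 meet at (-467/22, 481/22), but that point violates x ≥ 0. Every candidate vertex is excluded by some other constraint, so the feasible region is empty.

infeasible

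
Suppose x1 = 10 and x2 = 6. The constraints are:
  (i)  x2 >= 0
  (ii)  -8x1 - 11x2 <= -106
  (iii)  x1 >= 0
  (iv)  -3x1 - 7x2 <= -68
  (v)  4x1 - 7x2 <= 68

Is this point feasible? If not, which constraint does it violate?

feasible

(i): 6 ≥ 0 ✓
(ii): -146 ≤ -106 ✓
(iii): 10 ≥ 0 ✓
(iv): -72 ≤ -68 ✓
(v): -2 ≤ 68 ✓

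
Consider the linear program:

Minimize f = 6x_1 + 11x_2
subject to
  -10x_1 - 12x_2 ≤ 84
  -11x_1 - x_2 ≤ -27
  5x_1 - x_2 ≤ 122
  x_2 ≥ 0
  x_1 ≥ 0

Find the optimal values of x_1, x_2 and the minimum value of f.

Corner points and f = 6x_1 + 11x_2:
  (27/11, 0) → f = 162/11
  (0, 27) → f = 297
  (122/5, 0) → f = 732/5
The feasible region is unbounded (it extends along (0, 1), (1, 5)), but f strictly increases along every unbounded feasible direction, so there is no improving ray and the minimum is attained at a vertex.

The optimum lies where -11x_1 - x_2 = -27 and x_2 = 0.
Solving simultaneously gives x_1 = 27/11, x_2 = 0.

x_1 = 27/11, x_2 = 0, minimum f = 162/11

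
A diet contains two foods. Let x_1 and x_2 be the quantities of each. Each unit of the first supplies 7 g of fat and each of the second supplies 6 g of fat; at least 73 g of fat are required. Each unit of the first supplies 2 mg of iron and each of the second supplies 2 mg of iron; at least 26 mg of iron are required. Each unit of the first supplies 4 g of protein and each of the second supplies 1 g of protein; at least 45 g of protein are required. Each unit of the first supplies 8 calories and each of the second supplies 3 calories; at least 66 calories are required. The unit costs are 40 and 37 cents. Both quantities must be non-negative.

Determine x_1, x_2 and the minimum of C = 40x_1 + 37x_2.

The feasible region is unbounded (it extends along (0, 1), (1, 0)), but C strictly increases along every unbounded feasible direction, so there is no improving ray and the minimum is attained at a vertex.

At the optimal vertex, 2x_1 + 2x_2 = 26 and 4x_1 + x_2 = 45.
Solving simultaneously gives x_1 = 32/3, x_2 = 7/3.

x_1 = 32/3, x_2 = 7/3, minimum C = 513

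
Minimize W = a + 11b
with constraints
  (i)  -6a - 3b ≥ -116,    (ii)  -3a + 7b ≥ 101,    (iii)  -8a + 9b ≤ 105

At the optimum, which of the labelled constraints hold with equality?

Vertices and W = a + 11b:
  (509/51, 318/17) → W = 11003/51
  (243/26, 779/39) → W = 17867/78
  (6, 17) → W = 193

The minimum is at (6, 17). Substituting into each constraint, equality holds for (ii) and (iii); the remaining constraints have slack.

(ii) and (iii)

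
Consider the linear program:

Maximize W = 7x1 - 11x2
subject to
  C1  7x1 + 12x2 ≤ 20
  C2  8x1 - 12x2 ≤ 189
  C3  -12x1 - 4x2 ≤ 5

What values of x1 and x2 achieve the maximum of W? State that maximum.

x1 = 87/22, x2 = -577/44, maximum W = 7565/44

Extreme points and W = 7x1 - 11x2:
  (209/15, -1163/180) → W = 30349/180
  (-35/29, 275/116) → W = -4005/116
  (87/22, -577/44) → W = 7565/44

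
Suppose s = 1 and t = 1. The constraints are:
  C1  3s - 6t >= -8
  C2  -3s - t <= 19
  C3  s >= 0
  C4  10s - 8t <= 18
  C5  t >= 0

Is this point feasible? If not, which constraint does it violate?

feasible

C1: -3 ≥ -8 ✓
C2: -4 ≤ 19 ✓
C3: 1 ≥ 0 ✓
C4: 2 ≤ 18 ✓
C5: 1 ≥ 0 ✓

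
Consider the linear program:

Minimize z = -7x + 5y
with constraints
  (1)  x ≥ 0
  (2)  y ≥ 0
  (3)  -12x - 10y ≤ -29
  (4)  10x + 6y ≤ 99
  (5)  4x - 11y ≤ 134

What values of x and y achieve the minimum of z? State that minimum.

Vertices and z = -7x + 5y:
  (0, 29/10) → z = 29/2
  (0, 33/2) → z = 165/2
  (29/12, 0) → z = -203/12
  (99/10, 0) → z = -693/10

x = 99/10, y = 0, minimum z = -693/10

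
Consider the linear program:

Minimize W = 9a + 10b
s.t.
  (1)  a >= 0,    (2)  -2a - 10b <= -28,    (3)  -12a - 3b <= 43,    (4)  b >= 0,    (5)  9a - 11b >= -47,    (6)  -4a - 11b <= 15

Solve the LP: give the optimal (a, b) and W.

Extreme points and W = 9a + 10b:
  (0, 14/5) → W = 28
  (0, 47/11) → W = 470/11
  (14, 0) → W = 126
The feasible region is unbounded (it extends along (11, 9), (1, 0)), but W strictly increases along every unbounded feasible direction, so there is no improving ray and the minimum is attained at a vertex.

The optimum lies where a = 0 and -2a - 10b = -28.
Solving simultaneously gives a = 0, b = 14/5.

a = 0, b = 14/5, minimum W = 28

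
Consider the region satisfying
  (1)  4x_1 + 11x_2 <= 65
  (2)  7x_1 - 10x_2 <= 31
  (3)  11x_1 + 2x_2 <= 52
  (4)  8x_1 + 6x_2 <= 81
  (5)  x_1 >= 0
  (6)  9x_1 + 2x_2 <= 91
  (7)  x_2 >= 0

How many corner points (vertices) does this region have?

Of the 21 pairwise boundary intersections, those satisfying every inequality are:
  (442/113, 507/113)
  (0, 65/11)
  (291/62, 23/124)
  (31/7, 0)
  (0, 0)

5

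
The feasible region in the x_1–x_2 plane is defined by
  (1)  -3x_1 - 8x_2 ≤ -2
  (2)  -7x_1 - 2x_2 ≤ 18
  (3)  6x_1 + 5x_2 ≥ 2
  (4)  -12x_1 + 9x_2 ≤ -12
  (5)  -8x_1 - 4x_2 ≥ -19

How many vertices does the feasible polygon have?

Pairwise boundary intersections that survive every other constraint:
  (38/41, -4/41)
  (36/13, -41/52)
  (73/40, 11/10)

3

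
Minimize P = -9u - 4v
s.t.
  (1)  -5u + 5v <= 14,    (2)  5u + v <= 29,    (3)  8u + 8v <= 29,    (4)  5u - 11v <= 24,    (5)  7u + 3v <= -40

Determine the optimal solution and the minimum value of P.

Vertices and P = -9u - 4v:
  (-137/15, -19/3) → P = 1613/15
  (-121/25, -51/25) → P = 1293/25
  (-4, -4) → P = 52

u = -121/25, v = -51/25, minimum P = 1293/25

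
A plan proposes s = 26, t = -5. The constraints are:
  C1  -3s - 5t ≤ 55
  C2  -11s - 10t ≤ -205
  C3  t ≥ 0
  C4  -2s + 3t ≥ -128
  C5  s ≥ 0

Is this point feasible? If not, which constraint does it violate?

Constraint C3: t = -5, which is not ≥ 0. All other constraints are satisfied.

not feasible — violates C3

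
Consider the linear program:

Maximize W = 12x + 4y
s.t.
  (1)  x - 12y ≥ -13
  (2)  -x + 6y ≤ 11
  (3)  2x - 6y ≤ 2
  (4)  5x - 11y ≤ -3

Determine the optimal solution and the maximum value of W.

x = 107/49, y = 62/49, maximum W = 1532/49

Corner points and W = 12x + 4y:
  (-9, 1/3) → W = -320/3
  (107/49, 62/49) → W = 1532/49
  (-5, -2) → W = -68
The feasible region is unbounded (it extends along (-6, -1), (-3, -1)), but W strictly decreases along every unbounded feasible direction, so there is no improving ray and the maximum is attained at a vertex.

At the optimal vertex, x - 12y = -13 and 5x - 11y = -3.
Solving simultaneously gives x = 107/49, y = 62/49.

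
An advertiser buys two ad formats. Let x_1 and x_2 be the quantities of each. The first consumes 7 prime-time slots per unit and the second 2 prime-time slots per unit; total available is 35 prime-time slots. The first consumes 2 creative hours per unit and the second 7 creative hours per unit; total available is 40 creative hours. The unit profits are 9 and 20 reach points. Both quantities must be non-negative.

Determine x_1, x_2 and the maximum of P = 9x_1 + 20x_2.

Corner points and P = 9x_1 + 20x_2:
  (0, 0) → P = 0
  (0, 40/7) → P = 800/7
  (5, 0) → P = 45
  (11/3, 14/3) → P = 379/3

The optimum lies where 7x_1 + 2x_2 = 35 and 2x_1 + 7x_2 = 40.
Solving simultaneously gives x_1 = 11/3, x_2 = 14/3.

x_1 = 11/3, x_2 = 14/3, maximum P = 379/3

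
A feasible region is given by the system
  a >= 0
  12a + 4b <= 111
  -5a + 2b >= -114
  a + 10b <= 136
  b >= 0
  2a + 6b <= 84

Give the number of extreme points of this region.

Of the 15 pairwise boundary intersections, those satisfying every inequality are:
  (0, 68/5)
  (0, 0)
  (37/4, 0)
  (165/32, 393/32)
  (12/7, 94/7)

5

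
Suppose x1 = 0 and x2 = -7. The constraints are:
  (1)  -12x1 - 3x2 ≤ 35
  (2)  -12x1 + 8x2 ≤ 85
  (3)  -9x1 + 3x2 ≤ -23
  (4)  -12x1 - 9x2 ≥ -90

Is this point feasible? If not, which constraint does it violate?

not feasible — violates (3)

Constraint (3): -9x1 + 3x2 = -21, which is not ≤ -23. All other constraints are satisfied.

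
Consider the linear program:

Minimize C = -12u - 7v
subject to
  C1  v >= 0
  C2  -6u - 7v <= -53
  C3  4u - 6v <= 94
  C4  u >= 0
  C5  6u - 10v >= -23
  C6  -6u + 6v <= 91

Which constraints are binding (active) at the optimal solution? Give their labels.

Feasible corners and C = -12u - 7v:
  (53/6, 0) → C = -106
  (47/2, 0) → C = -282
  (123/34, 76/17) → C = -1270/17
  (539/2, 164) → C = -4382

The minimum is at (539/2, 164). Substituting into each constraint, equality holds for C3 and C5; the remaining constraints have slack.

C3 and C5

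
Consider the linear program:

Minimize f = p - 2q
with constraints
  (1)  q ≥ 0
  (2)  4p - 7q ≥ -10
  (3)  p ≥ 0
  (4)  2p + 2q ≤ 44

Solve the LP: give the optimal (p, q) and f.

p = 144/11, q = 98/11, minimum f = -52/11

Extreme points and f = p - 2q:
  (0, 0) → f = 0
  (22, 0) → f = 22
  (0, 10/7) → f = -20/7
  (144/11, 98/11) → f = -52/11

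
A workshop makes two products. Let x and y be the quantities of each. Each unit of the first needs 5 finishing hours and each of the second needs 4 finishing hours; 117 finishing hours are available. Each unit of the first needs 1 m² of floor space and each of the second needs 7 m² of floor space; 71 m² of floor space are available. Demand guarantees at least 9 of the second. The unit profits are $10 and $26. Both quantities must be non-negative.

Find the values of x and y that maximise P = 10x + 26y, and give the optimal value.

Vertices and P = 10x + 26y:
  (0, 71/7) → P = 1846/7
  (0, 9) → P = 234
  (8, 9) → P = 314

x = 8, y = 9, maximum P = 314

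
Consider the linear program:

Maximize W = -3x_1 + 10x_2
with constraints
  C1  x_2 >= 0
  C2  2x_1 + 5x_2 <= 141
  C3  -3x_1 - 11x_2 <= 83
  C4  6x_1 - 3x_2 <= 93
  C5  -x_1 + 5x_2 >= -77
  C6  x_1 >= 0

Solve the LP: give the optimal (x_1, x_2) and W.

x_1 = 0, x_2 = 141/5, maximum W = 282

Extreme points and W = -3x_1 + 10x_2:
  (31/2, 0) → W = -93/2
  (0, 0) → W = 0
  (74/3, 55/3) → W = 328/3
  (0, 141/5) → W = 282

The optimum lies where 2x_1 + 5x_2 = 141 and x_1 = 0.
Solving simultaneously gives x_1 = 0, x_2 = 141/5.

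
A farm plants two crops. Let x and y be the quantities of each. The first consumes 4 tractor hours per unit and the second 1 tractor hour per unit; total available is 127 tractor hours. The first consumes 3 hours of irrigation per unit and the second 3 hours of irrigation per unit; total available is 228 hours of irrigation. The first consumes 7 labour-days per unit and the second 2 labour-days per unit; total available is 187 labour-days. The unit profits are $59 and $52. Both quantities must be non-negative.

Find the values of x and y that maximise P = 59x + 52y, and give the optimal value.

Corner points and P = 59x + 52y:
  (0, 0) → P = 0
  (0, 76) → P = 3952
  (187/7, 0) → P = 11033/7
  (7, 69) → P = 4001

At the optimal vertex, 3x + 3y = 228 and 7x + 2y = 187.
Solving simultaneously gives x = 7, y = 69.

x = 7, y = 69, maximum P = 4001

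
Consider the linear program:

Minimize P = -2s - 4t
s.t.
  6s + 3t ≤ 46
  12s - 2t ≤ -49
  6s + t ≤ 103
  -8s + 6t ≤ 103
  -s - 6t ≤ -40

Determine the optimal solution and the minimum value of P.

Vertices and P = -2s - 4t:
  (-11/7, 211/14) → P = -400/7
  (-107/37, 529/74) → P = -844/37
  (-7, 47/6) → P = -52/3

s = -11/7, t = 211/14, minimum P = -400/7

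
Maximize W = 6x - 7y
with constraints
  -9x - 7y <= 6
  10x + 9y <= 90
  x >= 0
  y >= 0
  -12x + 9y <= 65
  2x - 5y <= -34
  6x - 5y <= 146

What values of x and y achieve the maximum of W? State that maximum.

Feasible corners and W = 6x - 7y:
  (25/22, 865/99) → W = -5380/99
  (36/17, 130/17) → W = -694/17
  (0, 65/9) → W = -455/9
  (0, 34/5) → W = -238/5

x = 36/17, y = 130/17, maximum W = -694/17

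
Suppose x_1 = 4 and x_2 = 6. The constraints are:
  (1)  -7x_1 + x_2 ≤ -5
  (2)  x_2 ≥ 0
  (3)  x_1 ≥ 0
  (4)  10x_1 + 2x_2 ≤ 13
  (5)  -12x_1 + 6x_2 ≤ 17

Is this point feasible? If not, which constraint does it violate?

Constraint (4): 10x_1 + 2x_2 = 52, which is not ≤ 13. All other constraints are satisfied.

not feasible — violates (4)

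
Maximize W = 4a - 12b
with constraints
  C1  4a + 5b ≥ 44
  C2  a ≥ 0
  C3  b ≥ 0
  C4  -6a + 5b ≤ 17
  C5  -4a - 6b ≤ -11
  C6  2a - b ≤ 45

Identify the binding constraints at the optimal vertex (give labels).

Feasible corners and W = 4a - 12b:
  (11, 0) → W = 44
  (27/10, 166/25) → W = -1722/25
  (45/2, 0) → W = 90
  (121/2, 76) → W = -670

The maximum is at (45/2, 0). Substituting into each constraint, equality holds for C3 and C6; the remaining constraints have slack.

C3 and C6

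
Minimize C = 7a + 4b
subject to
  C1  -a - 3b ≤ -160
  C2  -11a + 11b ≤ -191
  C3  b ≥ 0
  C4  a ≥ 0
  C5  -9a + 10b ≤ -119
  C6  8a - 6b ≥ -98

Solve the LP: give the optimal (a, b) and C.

Vertices and C = 7a + 4b:
  (2333/44, 1569/44) → C = 22607/44
  (160, 0) → C = 1120
  (601/11, 410/11) → C = 5847/11
The feasible region is unbounded (it extends along (10, 9), (1, 0)), but C strictly increases along every unbounded feasible direction, so there is no improving ray and the minimum is attained at a vertex.

a = 2333/44, b = 1569/44, minimum C = 22607/44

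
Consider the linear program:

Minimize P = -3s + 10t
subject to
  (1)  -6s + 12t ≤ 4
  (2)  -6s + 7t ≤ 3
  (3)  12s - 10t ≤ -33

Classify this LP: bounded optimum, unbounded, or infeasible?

From the feasible point (-67/8, -27/4), moving in the direction (-10, -12) keeps every constraint satisfied while P decreases without bound.

unbounded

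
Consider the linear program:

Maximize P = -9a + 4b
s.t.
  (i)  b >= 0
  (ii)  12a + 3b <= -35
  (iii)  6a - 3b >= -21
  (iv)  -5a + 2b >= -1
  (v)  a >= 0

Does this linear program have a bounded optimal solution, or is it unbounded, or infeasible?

The boundaries b = 0 and 12a + 3b = -35 meet at (-35/12, 0), but that point violates a ≥ 0. Every candidate vertex is excluded by some other constraint, so the feasible region is empty.

infeasible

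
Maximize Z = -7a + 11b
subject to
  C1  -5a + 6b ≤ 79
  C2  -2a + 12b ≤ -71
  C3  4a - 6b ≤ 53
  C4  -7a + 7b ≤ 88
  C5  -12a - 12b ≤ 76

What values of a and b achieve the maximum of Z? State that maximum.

Extreme points and Z = -7a + 11b:
  (35/6, -89/18) → Z = -857/9
  (-5/14, -251/42) → Z = -1328/21
  (3/2, -47/6) → Z = -290/3

a = -5/14, b = -251/42, maximum Z = -1328/21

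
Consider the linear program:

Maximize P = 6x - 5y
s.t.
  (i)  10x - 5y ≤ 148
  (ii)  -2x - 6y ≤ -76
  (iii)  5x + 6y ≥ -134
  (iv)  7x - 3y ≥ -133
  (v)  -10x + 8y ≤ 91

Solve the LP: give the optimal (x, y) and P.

Corner points and P = 6x - 5y:
  (634/35, 232/35) → P = 2644/35
  (1639/30, 239/3) → P = -1058/15
  (31/38, 471/38) → P = -2169/38

At the optimal vertex, 10x - 5y = 148 and -2x - 6y = -76.
Solving simultaneously gives x = 634/35, y = 232/35.

x = 634/35, y = 232/35, maximum P = 2644/35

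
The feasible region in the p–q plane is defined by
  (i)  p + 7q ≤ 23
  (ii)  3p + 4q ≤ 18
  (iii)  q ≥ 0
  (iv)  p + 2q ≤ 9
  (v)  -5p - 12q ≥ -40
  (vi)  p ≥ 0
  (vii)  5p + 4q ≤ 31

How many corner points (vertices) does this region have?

5

Of the 21 pairwise boundary intersections, those satisfying every inequality are:
  (4/23, 75/23)
  (0, 23/7)
  (6, 0)
  (7/2, 15/8)
  (0, 0)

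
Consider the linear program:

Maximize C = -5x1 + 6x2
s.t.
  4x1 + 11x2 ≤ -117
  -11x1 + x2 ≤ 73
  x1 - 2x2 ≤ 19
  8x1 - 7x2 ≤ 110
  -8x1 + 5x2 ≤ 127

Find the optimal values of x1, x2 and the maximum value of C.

x1 = -184/25, x2 = -199/25, maximum C = -274/25

Corner points and C = -5x1 + 6x2:
  (-184/25, -199/25) → C = -274/25
  (-25/19, -193/19) → C = -1033/19
  (-55/7, -94/7) → C = -289/7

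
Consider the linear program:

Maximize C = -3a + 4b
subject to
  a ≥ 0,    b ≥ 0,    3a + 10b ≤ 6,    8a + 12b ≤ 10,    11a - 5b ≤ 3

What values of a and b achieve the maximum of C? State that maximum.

Vertices and C = -3a + 4b:
  (0, 0) → C = 0
  (0, 3/5) → C = 12/5
  (3/11, 0) → C = -9/11
  (12/25, 57/125) → C = 48/125

The optimum lies where a = 0 and 3a + 10b = 6.
Solving simultaneously gives a = 0, b = 3/5.

a = 0, b = 3/5, maximum C = 12/5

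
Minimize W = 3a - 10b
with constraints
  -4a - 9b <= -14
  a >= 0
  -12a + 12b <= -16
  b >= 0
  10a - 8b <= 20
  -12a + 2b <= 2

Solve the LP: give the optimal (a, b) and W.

a = 14/3, b = 10/3, minimum W = -58/3

Vertices and W = 3a - 10b:
  (2, 2/3) → W = -2/3
  (146/61, 30/61) → W = 138/61
  (14/3, 10/3) → W = -58/3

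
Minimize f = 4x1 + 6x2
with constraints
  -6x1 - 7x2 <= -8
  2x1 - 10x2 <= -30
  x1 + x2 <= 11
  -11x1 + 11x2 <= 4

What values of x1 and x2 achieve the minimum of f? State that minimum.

Feasible corners and f = 4x1 + 6x2:
  (20/3, 13/3) → f = 158/3
  (145/44, 161/44) → f = 773/22
  (117/22, 125/22) → f = 609/11

At the optimal vertex, 2x1 - 10x2 = -30 and -11x1 + 11x2 = 4.
Solving simultaneously gives x1 = 145/44, x2 = 161/44.

x1 = 145/44, x2 = 161/44, minimum f = 773/22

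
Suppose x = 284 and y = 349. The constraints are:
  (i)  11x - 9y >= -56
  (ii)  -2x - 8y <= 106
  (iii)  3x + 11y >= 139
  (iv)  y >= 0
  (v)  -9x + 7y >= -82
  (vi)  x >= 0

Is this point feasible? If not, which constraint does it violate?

not feasible — violates (v)

Constraint (v): -9x + 7y = -113, which is not ≥ -82. All other constraints are satisfied.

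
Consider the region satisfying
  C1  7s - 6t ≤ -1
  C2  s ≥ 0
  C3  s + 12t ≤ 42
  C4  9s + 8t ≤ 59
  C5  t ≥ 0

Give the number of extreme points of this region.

The feasible vertices (each the meet of two boundaries and inside every other half-plane) are:
  (0, 1/6)
  (8/3, 59/18)
  (0, 7/2)

3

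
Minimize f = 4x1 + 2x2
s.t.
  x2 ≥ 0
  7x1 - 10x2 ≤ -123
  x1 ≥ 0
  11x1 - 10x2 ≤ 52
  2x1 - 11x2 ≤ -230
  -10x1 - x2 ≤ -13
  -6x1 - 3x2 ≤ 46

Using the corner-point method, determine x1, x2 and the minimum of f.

Feasible corners and f = 4x1 + 2x2:
  (175/4, 1717/40) → f = 5217/20
  (947/57, 1364/57) → f = 2172/19
  (0, 230/11) → f = 460/11
The feasible region is unbounded (it extends along (0, 1), (10, 11)), but f strictly increases along every unbounded feasible direction, so there is no improving ray and the minimum is attained at a vertex.

The optimum lies where x1 = 0 and 2x1 - 11x2 = -230.
Solving simultaneously gives x1 = 0, x2 = 230/11.

x1 = 0, x2 = 230/11, minimum f = 460/11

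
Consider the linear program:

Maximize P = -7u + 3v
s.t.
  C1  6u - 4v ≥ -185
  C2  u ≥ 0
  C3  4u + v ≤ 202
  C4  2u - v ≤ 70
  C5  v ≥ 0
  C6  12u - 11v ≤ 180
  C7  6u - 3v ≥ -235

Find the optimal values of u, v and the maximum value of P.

u = 0, v = 185/4, maximum P = 555/4

Corner points and P = -7u + 3v:
  (0, 185/4) → P = 555/4
  (623/22, 976/11) → P = 1495/22
  (0, 0) → P = 0
  (1201/28, 213/7) → P = -5851/28
  (15, 0) → P = -105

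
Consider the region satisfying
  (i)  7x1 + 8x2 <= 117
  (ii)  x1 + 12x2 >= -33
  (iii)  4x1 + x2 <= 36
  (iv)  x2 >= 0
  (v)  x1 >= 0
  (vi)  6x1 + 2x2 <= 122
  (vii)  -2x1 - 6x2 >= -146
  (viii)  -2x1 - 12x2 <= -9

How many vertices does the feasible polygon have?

Of the 28 pairwise boundary intersections, those satisfying every inequality are:
  (171/25, 216/25)
  (0, 117/8)
  (9, 0)
  (9/2, 0)
  (0, 3/4)

5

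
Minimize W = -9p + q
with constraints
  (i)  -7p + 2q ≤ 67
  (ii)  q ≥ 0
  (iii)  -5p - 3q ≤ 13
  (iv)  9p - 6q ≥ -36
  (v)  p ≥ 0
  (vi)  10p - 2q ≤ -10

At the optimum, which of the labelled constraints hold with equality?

Feasible corners and W = -9p + q:
  (0, 6) → W = 6
  (2/7, 45/7) → W = 27/7
  (0, 5) → W = 5

The minimum is at (2/7, 45/7). Substituting into each constraint, equality holds for (iv) and (vi); the remaining constraints have slack.

(iv) and (vi)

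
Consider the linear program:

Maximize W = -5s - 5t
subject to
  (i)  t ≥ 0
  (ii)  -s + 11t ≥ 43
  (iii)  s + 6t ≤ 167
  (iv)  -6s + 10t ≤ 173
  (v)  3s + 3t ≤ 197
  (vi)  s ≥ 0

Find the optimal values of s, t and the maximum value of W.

s = 0, t = 43/11, maximum W = -215/11

Extreme points and W = -5s - 5t:
  (1019/18, 163/18) → W = -985/3
  (0, 43/11) → W = -215/11
  (316/23, 1175/46) → W = -9035/46
  (227/5, 304/15) → W = -985/3
  (0, 173/10) → W = -173/2

At the optimal vertex, -s + 11t = 43 and s = 0.
Solving simultaneously gives s = 0, t = 43/11.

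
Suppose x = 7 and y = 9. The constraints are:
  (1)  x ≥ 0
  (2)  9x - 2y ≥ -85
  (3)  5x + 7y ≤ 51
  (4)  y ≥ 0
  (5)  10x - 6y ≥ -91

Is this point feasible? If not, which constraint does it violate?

not feasible — violates (3)

Constraint (3): 5x + 7y = 98, which is not ≤ 51. All other constraints are satisfied.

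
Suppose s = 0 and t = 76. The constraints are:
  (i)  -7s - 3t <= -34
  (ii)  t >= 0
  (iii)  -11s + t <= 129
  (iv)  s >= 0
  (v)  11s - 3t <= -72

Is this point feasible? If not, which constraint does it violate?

feasible

(i): -228 ≤ -34 ✓
(ii): 76 ≥ 0 ✓
(iii): 76 ≤ 129 ✓
(iv): 0 ≥ 0 ✓
(v): -228 ≤ -72 ✓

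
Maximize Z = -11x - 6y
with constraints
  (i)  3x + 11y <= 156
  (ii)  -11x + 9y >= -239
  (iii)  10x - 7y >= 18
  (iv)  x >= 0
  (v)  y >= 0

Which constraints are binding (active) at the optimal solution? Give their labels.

(iii) and (v)

Corner points and Z = -11x - 6y:
  (109/4, 27/4) → Z = -1361/4
  (1290/131, 1506/131) → Z = -23226/131
  (239/11, 0) → Z = -239
  (9/5, 0) → Z = -99/5

The maximum is at (9/5, 0). Substituting into each constraint, equality holds for (iii) and (v); the remaining constraints have slack.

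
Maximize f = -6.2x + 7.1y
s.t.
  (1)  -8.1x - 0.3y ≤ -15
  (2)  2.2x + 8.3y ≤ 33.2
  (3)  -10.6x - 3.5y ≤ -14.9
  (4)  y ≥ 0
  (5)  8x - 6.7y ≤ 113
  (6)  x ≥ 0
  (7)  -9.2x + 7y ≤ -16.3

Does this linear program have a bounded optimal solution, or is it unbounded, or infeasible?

bounded optimum

Extreme points and f = -6.2x + 7.1y:
  (50/27, 0) → f = -310/27
  (3663/1982, 199/1982) → f = -212977/19820
  (58017/4057, 850/4057) → f = -1768352/20285
  (36769/9176, 13479/4588) → f = -18283/4588
  (14.125, 0) → f = -87.575
The feasible region has finitely many vertices and no improving ray; the maximum is -18283/4588 at (36769/9176, 13479/4588).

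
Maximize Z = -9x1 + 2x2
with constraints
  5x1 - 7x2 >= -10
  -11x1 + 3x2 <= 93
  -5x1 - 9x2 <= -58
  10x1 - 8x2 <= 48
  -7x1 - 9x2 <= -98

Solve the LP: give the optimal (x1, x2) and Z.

Corner points and Z = -9x1 + 2x2:
  (208/15, 34/3) → Z = -1532/15
  (298/47, 280/47) → Z = -2122/47
  (608/73, 322/73) → Z = -4828/73

The binding constraints are 5x1 - 7x2 = -10 and -7x1 - 9x2 = -98.
Solving simultaneously gives x1 = 298/47, x2 = 280/47.

x1 = 298/47, x2 = 280/47, maximum Z = -2122/47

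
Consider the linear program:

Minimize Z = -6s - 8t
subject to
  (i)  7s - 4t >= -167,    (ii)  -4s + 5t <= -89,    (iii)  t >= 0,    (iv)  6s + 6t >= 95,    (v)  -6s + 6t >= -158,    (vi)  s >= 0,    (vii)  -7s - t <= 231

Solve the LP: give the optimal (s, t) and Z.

s = 128/3, t = 49/3, minimum Z = -1160/3

Extreme points and Z = -6s - 8t:
  (89/4, 0) → Z = -267/2
  (128/3, 49/3) → Z = -1160/3
  (79/3, 0) → Z = -158

At the optimal vertex, -4s + 5t = -89 and -6s + 6t = -158.
Solving simultaneously gives s = 128/3, t = 49/3.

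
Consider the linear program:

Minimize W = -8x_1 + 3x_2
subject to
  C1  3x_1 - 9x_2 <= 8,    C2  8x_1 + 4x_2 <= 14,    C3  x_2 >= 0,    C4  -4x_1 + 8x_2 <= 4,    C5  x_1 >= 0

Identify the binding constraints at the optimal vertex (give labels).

Vertices and W = -8x_1 + 3x_2:
  (7/4, 0) → W = -14
  (6/5, 11/10) → W = -63/10
  (0, 0) → W = 0
  (0, 1/2) → W = 3/2

The minimum is at (7/4, 0). Substituting into each constraint, equality holds for C2 and C3; the remaining constraints have slack.

C2 and C3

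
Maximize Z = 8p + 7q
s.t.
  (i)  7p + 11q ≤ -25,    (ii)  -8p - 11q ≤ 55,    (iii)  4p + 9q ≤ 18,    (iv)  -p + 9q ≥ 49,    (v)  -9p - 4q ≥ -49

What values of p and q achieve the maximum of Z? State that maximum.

Extreme points and Z = 8p + 7q:
  (-423/19, 226/19) → Z = -1802/19
  (-382/37, 159/37) → Z = -1943/37
  (-99/4, 13) → Z = -107
  (-1034/83, 337/83) → Z = -5913/83

The optimum lies where 7p + 11q = -25 and -p + 9q = 49.
Solving simultaneously gives p = -382/37, q = 159/37.

p = -382/37, q = 159/37, maximum Z = -1943/37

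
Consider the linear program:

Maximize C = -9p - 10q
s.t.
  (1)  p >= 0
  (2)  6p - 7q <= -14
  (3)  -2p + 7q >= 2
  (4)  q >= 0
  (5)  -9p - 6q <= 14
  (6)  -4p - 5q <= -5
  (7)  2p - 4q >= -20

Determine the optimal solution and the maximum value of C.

p = 0, q = 2, maximum C = -20

Feasible corners and C = -9p - 10q:
  (0, 2) → C = -20
  (0, 5) → C = -50
  (42/5, 46/5) → C = -838/5

At the optimal vertex, p = 0 and 6p - 7q = -14.
Solving simultaneously gives p = 0, q = 2.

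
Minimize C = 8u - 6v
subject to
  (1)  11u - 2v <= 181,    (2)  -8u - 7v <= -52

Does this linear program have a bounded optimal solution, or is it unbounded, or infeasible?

From the feasible point (457/31, -292/31), moving in the direction (-7, 8) keeps every constraint satisfied while C decreases without bound.

unbounded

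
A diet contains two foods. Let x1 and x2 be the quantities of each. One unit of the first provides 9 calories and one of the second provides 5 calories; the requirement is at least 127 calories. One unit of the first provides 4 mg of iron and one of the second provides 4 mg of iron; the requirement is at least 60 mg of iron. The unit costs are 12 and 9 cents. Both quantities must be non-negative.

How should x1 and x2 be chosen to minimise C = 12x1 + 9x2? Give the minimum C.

x1 = 13, x2 = 2, minimum C = 174

Vertices and C = 12x1 + 9x2:
  (0, 127/5) → C = 1143/5
  (15, 0) → C = 180
  (13, 2) → C = 174
The feasible region is unbounded (it extends along (0, 1), (1, 0)), but C strictly increases along every unbounded feasible direction, so there is no improving ray and the minimum is attained at a vertex.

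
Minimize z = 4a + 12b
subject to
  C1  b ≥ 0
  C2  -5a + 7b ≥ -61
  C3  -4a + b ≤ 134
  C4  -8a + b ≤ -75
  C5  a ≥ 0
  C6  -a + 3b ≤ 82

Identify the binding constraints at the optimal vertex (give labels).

C1 and C4

Feasible corners and z = 4a + 12b:
  (61/5, 0) → z = 244/5
  (75/8, 0) → z = 75/2
  (757/8, 471/8) → z = 1085
  (307/23, 731/23) → z = 10000/23

The minimum is at (75/8, 0). Substituting into each constraint, equality holds for C1 and C4; the remaining constraints have slack.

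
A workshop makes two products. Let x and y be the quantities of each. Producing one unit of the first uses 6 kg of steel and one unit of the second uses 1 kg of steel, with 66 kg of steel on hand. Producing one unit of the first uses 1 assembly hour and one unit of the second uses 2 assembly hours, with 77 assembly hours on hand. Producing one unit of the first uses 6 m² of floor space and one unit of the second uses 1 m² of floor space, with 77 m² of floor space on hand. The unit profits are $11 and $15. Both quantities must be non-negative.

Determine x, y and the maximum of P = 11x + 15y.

x = 5, y = 36, maximum P = 595

Vertices and P = 11x + 15y:
  (0, 0) → P = 0
  (0, 77/2) → P = 1155/2
  (11, 0) → P = 121
  (5, 36) → P = 595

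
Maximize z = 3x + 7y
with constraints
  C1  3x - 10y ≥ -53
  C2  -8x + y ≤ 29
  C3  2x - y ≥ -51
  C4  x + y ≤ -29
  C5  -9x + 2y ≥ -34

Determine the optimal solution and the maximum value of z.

x = -58/9, y = -203/9, maximum z = -1595/9

Vertices and z = 3x + 7y:
  (-58/9, -203/9) → z = -1595/9
  (-92/7, -533/7) → z = -4007/7
  (-24/11, -295/11) → z = -2137/11

The optimum lies where -8x + y = 29 and x + y = -29.
Solving simultaneously gives x = -58/9, y = -203/9.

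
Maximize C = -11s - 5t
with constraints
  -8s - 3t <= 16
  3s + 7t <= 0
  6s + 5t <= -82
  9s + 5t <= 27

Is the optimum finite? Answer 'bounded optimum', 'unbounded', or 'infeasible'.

unbounded

From the feasible point (83/11, -280/11), moving in the direction (3, -8) keeps every constraint satisfied while C increases without bound.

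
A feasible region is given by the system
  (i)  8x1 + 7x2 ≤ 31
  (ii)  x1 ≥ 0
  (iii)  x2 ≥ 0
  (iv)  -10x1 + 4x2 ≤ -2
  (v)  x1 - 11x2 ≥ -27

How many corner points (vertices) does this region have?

4

The feasible vertices (each the meet of two boundaries and inside every other half-plane) are:
  (31/8, 0)
  (8/5, 13/5)
  (1/5, 0)
  (65/53, 136/53)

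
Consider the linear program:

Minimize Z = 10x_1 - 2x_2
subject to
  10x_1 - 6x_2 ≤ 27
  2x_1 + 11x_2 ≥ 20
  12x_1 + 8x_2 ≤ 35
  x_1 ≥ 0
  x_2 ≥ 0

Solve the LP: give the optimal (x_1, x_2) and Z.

Corner points and Z = 10x_1 - 2x_2:
  (225/116, 85/58) → Z = 955/58
  (0, 20/11) → Z = -40/11
  (0, 35/8) → Z = -35/4

The binding constraints are 12x_1 + 8x_2 = 35 and x_1 = 0.
Solving simultaneously gives x_1 = 0, x_2 = 35/8.

x_1 = 0, x_2 = 35/8, minimum Z = -35/4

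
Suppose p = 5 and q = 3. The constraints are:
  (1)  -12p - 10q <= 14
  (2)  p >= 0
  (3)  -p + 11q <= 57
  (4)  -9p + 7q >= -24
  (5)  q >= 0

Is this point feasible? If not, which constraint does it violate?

(1): -90 ≤ 14 ✓
(2): 5 ≥ 0 ✓
(3): 28 ≤ 57 ✓
(4): -24 ≥ -24 ✓
(5): 3 ≥ 0 ✓

feasible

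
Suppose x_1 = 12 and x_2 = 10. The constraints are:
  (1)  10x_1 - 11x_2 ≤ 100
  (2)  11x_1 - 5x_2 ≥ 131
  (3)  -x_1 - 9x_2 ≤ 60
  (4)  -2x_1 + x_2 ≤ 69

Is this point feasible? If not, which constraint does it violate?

Constraint (2): 11x_1 - 5x_2 = 82, which is not ≥ 131. All other constraints are satisfied.

not feasible — violates (2)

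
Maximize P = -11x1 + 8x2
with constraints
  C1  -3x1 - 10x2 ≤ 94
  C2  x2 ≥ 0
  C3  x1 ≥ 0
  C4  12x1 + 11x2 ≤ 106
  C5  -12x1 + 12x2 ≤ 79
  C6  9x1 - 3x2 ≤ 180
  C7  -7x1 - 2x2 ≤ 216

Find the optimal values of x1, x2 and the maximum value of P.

x1 = 0, x2 = 79/12, maximum P = 158/3

Feasible corners and P = -11x1 + 8x2:
  (0, 0) → P = 0
  (53/6, 0) → P = -583/6
  (0, 79/12) → P = 158/3
  (403/276, 185/23) → P = 13327/276

The binding constraints are x1 = 0 and -12x1 + 12x2 = 79.
Solving simultaneously gives x1 = 0, x2 = 79/12.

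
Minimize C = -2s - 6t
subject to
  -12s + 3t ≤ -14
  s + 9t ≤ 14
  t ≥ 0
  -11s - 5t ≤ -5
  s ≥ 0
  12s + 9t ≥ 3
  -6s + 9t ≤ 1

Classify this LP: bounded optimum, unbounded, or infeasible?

Extreme points and C = -2s - 6t:
  (7/6, 0) → C = -7/3
  (43/30, 16/15) → C = -139/15
  (14, 0) → C = -28
  (13/7, 85/63) → C = -248/21
The feasible region has finitely many vertices and no improving ray; the minimum is -28 at (14, 0).

bounded optimum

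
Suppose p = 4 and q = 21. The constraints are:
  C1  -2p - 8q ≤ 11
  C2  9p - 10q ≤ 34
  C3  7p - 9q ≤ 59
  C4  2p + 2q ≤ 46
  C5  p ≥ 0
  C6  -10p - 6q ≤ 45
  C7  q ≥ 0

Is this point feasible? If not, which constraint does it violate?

not feasible — violates C4

Constraint C4: 2p + 2q = 50, which is not ≤ 46. All other constraints are satisfied.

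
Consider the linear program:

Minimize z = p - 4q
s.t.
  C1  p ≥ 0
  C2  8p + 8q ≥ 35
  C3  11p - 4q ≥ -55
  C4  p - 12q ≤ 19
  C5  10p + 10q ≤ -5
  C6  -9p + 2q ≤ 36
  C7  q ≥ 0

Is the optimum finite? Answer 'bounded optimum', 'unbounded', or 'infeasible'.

infeasible

Constraints 8p + 8q ≥ 35 and 10p + 10q ≤ -5 have parallel boundaries but demand opposite sides — no point can satisfy both, so the region is empty.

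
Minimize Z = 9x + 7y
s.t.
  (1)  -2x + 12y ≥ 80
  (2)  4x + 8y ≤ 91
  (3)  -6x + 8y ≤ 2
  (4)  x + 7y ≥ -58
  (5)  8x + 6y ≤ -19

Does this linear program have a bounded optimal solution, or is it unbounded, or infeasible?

The boundaries -2x + 12y = 80 and x + 7y = -58 meet at (-628/13, -18/13), but that point violates -6x + 8y ≤ 2. Every candidate vertex is excluded by some other constraint, so the feasible region is empty.

infeasible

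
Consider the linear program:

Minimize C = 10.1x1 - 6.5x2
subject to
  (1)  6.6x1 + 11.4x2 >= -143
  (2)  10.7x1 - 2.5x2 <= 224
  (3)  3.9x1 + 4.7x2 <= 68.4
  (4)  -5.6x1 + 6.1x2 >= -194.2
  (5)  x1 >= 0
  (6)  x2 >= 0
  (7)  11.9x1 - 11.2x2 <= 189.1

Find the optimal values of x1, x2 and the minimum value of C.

x1 = 0, x2 = 684/47, minimum C = -4446/47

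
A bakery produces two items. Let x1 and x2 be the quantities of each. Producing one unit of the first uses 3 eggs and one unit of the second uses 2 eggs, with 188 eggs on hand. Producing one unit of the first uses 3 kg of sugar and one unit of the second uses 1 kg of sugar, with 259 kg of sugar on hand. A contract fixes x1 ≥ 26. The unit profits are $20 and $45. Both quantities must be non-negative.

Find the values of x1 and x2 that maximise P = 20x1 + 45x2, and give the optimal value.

Extreme points and P = 20x1 + 45x2:
  (188/3, 0) → P = 3760/3
  (26, 0) → P = 520
  (26, 55) → P = 2995

The binding constraints are 3x1 + 2x2 = 188 and x1 = 26.
Solving simultaneously gives x1 = 26, x2 = 55.

x1 = 26, x2 = 55, maximum P = 2995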